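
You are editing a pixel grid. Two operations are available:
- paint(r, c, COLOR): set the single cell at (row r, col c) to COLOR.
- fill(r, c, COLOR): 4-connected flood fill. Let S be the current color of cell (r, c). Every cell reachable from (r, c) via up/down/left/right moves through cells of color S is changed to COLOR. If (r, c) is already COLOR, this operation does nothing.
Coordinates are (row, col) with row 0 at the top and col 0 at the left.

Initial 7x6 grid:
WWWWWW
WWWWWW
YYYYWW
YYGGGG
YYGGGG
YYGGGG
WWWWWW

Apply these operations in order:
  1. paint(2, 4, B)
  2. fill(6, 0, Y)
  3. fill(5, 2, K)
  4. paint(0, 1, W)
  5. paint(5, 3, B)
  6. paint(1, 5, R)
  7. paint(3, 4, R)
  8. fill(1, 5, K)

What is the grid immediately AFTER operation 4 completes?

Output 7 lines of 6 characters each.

Answer: WWWWWW
WWWWWW
YYYYBW
YYKKKK
YYKKKK
YYKKKK
YYYYYY

Derivation:
After op 1 paint(2,4,B):
WWWWWW
WWWWWW
YYYYBW
YYGGGG
YYGGGG
YYGGGG
WWWWWW
After op 2 fill(6,0,Y) [6 cells changed]:
WWWWWW
WWWWWW
YYYYBW
YYGGGG
YYGGGG
YYGGGG
YYYYYY
After op 3 fill(5,2,K) [12 cells changed]:
WWWWWW
WWWWWW
YYYYBW
YYKKKK
YYKKKK
YYKKKK
YYYYYY
After op 4 paint(0,1,W):
WWWWWW
WWWWWW
YYYYBW
YYKKKK
YYKKKK
YYKKKK
YYYYYY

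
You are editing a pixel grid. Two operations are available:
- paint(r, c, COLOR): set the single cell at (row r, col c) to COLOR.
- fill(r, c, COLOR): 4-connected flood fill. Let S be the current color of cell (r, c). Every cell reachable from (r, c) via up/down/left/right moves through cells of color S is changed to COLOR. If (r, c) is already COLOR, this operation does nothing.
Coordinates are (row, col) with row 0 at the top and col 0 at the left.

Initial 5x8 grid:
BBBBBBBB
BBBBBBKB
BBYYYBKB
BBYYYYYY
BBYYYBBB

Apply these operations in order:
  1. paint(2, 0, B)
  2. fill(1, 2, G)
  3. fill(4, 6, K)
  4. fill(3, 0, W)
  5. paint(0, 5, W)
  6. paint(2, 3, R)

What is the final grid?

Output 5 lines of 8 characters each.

Answer: WWWWWWWW
WWWWWWKW
WWYRYWKW
WWYYYYYY
WWYYYKKK

Derivation:
After op 1 paint(2,0,B):
BBBBBBBB
BBBBBBKB
BBYYYBKB
BBYYYYYY
BBYYYBBB
After op 2 fill(1,2,G) [23 cells changed]:
GGGGGGGG
GGGGGGKG
GGYYYGKG
GGYYYYYY
GGYYYBBB
After op 3 fill(4,6,K) [3 cells changed]:
GGGGGGGG
GGGGGGKG
GGYYYGKG
GGYYYYYY
GGYYYKKK
After op 4 fill(3,0,W) [23 cells changed]:
WWWWWWWW
WWWWWWKW
WWYYYWKW
WWYYYYYY
WWYYYKKK
After op 5 paint(0,5,W):
WWWWWWWW
WWWWWWKW
WWYYYWKW
WWYYYYYY
WWYYYKKK
After op 6 paint(2,3,R):
WWWWWWWW
WWWWWWKW
WWYRYWKW
WWYYYYYY
WWYYYKKK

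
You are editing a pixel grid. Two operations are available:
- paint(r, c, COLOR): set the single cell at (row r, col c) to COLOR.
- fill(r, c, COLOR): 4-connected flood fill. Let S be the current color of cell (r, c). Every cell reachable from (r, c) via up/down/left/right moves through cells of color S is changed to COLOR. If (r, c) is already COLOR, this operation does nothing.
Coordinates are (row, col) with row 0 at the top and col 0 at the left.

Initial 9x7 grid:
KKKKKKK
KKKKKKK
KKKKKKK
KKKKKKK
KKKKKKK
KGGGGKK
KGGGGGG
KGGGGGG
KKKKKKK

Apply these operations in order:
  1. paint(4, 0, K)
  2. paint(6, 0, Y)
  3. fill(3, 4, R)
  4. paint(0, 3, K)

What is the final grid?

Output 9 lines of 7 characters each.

After op 1 paint(4,0,K):
KKKKKKK
KKKKKKK
KKKKKKK
KKKKKKK
KKKKKKK
KGGGGKK
KGGGGGG
KGGGGGG
KKKKKKK
After op 2 paint(6,0,Y):
KKKKKKK
KKKKKKK
KKKKKKK
KKKKKKK
KKKKKKK
KGGGGKK
YGGGGGG
KGGGGGG
KKKKKKK
After op 3 fill(3,4,R) [38 cells changed]:
RRRRRRR
RRRRRRR
RRRRRRR
RRRRRRR
RRRRRRR
RGGGGRR
YGGGGGG
KGGGGGG
KKKKKKK
After op 4 paint(0,3,K):
RRRKRRR
RRRRRRR
RRRRRRR
RRRRRRR
RRRRRRR
RGGGGRR
YGGGGGG
KGGGGGG
KKKKKKK

Answer: RRRKRRR
RRRRRRR
RRRRRRR
RRRRRRR
RRRRRRR
RGGGGRR
YGGGGGG
KGGGGGG
KKKKKKK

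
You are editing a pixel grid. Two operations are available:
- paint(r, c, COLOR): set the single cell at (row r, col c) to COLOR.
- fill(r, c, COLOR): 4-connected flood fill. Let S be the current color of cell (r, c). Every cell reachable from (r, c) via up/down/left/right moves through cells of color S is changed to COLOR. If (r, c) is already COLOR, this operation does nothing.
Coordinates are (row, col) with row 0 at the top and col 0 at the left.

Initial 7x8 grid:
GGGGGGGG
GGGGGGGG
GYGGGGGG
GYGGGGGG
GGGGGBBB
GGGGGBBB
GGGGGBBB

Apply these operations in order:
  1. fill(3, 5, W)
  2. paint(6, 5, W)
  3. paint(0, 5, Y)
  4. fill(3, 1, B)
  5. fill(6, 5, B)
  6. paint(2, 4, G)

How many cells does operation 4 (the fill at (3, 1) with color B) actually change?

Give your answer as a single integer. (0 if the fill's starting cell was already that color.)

After op 1 fill(3,5,W) [45 cells changed]:
WWWWWWWW
WWWWWWWW
WYWWWWWW
WYWWWWWW
WWWWWBBB
WWWWWBBB
WWWWWBBB
After op 2 paint(6,5,W):
WWWWWWWW
WWWWWWWW
WYWWWWWW
WYWWWWWW
WWWWWBBB
WWWWWBBB
WWWWWWBB
After op 3 paint(0,5,Y):
WWWWWYWW
WWWWWWWW
WYWWWWWW
WYWWWWWW
WWWWWBBB
WWWWWBBB
WWWWWWBB
After op 4 fill(3,1,B) [2 cells changed]:
WWWWWYWW
WWWWWWWW
WBWWWWWW
WBWWWWWW
WWWWWBBB
WWWWWBBB
WWWWWWBB

Answer: 2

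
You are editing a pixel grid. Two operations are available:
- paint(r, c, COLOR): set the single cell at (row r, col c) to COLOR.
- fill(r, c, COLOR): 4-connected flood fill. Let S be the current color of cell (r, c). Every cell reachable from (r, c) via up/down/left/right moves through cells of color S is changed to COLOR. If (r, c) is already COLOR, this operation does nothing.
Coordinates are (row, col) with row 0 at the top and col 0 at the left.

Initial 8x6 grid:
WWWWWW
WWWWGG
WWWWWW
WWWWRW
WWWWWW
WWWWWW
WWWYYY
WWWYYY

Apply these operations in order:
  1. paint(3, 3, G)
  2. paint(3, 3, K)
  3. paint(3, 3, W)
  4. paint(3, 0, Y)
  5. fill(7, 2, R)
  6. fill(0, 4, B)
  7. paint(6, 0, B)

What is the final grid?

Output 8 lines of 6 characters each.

Answer: BBBBBB
BBBBGG
BBBBBB
YBBBBB
BBBBBB
BBBBBB
BBBYYY
BBBYYY

Derivation:
After op 1 paint(3,3,G):
WWWWWW
WWWWGG
WWWWWW
WWWGRW
WWWWWW
WWWWWW
WWWYYY
WWWYYY
After op 2 paint(3,3,K):
WWWWWW
WWWWGG
WWWWWW
WWWKRW
WWWWWW
WWWWWW
WWWYYY
WWWYYY
After op 3 paint(3,3,W):
WWWWWW
WWWWGG
WWWWWW
WWWWRW
WWWWWW
WWWWWW
WWWYYY
WWWYYY
After op 4 paint(3,0,Y):
WWWWWW
WWWWGG
WWWWWW
YWWWRW
WWWWWW
WWWWWW
WWWYYY
WWWYYY
After op 5 fill(7,2,R) [38 cells changed]:
RRRRRR
RRRRGG
RRRRRR
YRRRRR
RRRRRR
RRRRRR
RRRYYY
RRRYYY
After op 6 fill(0,4,B) [39 cells changed]:
BBBBBB
BBBBGG
BBBBBB
YBBBBB
BBBBBB
BBBBBB
BBBYYY
BBBYYY
After op 7 paint(6,0,B):
BBBBBB
BBBBGG
BBBBBB
YBBBBB
BBBBBB
BBBBBB
BBBYYY
BBBYYY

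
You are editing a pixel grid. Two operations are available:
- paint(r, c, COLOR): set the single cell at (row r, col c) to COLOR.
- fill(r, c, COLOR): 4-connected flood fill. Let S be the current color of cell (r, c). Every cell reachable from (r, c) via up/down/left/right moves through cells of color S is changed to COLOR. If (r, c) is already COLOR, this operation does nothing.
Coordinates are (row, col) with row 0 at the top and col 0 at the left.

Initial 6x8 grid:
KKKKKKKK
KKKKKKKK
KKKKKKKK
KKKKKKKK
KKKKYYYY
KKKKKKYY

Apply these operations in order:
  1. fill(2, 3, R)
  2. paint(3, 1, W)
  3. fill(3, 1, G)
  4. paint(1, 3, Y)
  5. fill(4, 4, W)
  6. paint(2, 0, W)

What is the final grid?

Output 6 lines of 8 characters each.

Answer: RRRRRRRR
RRRYRRRR
WRRRRRRR
RGRRRRRR
RRRRWWWW
RRRRRRWW

Derivation:
After op 1 fill(2,3,R) [42 cells changed]:
RRRRRRRR
RRRRRRRR
RRRRRRRR
RRRRRRRR
RRRRYYYY
RRRRRRYY
After op 2 paint(3,1,W):
RRRRRRRR
RRRRRRRR
RRRRRRRR
RWRRRRRR
RRRRYYYY
RRRRRRYY
After op 3 fill(3,1,G) [1 cells changed]:
RRRRRRRR
RRRRRRRR
RRRRRRRR
RGRRRRRR
RRRRYYYY
RRRRRRYY
After op 4 paint(1,3,Y):
RRRRRRRR
RRRYRRRR
RRRRRRRR
RGRRRRRR
RRRRYYYY
RRRRRRYY
After op 5 fill(4,4,W) [6 cells changed]:
RRRRRRRR
RRRYRRRR
RRRRRRRR
RGRRRRRR
RRRRWWWW
RRRRRRWW
After op 6 paint(2,0,W):
RRRRRRRR
RRRYRRRR
WRRRRRRR
RGRRRRRR
RRRRWWWW
RRRRRRWW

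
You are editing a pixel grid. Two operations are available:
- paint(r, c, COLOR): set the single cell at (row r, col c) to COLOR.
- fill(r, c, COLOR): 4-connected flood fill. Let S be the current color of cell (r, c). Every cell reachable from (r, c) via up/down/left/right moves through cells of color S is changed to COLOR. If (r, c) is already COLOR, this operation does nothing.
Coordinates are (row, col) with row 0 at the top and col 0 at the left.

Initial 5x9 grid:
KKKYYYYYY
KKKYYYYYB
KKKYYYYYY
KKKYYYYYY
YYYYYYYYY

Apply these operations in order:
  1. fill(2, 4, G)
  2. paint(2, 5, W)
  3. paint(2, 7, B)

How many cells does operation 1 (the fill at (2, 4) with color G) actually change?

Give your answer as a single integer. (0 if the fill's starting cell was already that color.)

Answer: 32

Derivation:
After op 1 fill(2,4,G) [32 cells changed]:
KKKGGGGGG
KKKGGGGGB
KKKGGGGGG
KKKGGGGGG
GGGGGGGGG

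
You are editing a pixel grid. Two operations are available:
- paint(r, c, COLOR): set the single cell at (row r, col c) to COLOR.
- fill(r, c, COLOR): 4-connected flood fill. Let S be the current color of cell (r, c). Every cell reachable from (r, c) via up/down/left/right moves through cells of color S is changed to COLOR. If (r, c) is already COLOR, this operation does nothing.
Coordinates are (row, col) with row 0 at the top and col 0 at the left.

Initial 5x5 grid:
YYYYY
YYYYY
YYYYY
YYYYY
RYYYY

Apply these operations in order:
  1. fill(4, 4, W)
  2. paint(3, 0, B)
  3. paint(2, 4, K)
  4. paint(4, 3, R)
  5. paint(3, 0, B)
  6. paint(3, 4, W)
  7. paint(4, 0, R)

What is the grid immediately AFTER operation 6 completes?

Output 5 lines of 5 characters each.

Answer: WWWWW
WWWWW
WWWWK
BWWWW
RWWRW

Derivation:
After op 1 fill(4,4,W) [24 cells changed]:
WWWWW
WWWWW
WWWWW
WWWWW
RWWWW
After op 2 paint(3,0,B):
WWWWW
WWWWW
WWWWW
BWWWW
RWWWW
After op 3 paint(2,4,K):
WWWWW
WWWWW
WWWWK
BWWWW
RWWWW
After op 4 paint(4,3,R):
WWWWW
WWWWW
WWWWK
BWWWW
RWWRW
After op 5 paint(3,0,B):
WWWWW
WWWWW
WWWWK
BWWWW
RWWRW
After op 6 paint(3,4,W):
WWWWW
WWWWW
WWWWK
BWWWW
RWWRW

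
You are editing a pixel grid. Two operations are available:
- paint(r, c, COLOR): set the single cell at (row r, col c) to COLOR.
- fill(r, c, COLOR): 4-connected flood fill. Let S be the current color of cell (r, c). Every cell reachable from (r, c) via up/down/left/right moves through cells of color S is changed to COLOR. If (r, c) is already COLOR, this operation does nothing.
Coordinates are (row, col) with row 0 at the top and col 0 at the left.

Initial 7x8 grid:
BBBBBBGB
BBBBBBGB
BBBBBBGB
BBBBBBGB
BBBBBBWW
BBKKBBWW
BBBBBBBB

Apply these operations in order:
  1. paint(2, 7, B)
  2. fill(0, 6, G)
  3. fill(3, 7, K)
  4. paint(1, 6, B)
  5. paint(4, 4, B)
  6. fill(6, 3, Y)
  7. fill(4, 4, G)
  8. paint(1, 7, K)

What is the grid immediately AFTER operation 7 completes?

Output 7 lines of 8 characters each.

After op 1 paint(2,7,B):
BBBBBBGB
BBBBBBGB
BBBBBBGB
BBBBBBGB
BBBBBBWW
BBKKBBWW
BBBBBBBB
After op 2 fill(0,6,G) [0 cells changed]:
BBBBBBGB
BBBBBBGB
BBBBBBGB
BBBBBBGB
BBBBBBWW
BBKKBBWW
BBBBBBBB
After op 3 fill(3,7,K) [4 cells changed]:
BBBBBBGK
BBBBBBGK
BBBBBBGK
BBBBBBGK
BBBBBBWW
BBKKBBWW
BBBBBBBB
After op 4 paint(1,6,B):
BBBBBBGK
BBBBBBBK
BBBBBBGK
BBBBBBGK
BBBBBBWW
BBKKBBWW
BBBBBBBB
After op 5 paint(4,4,B):
BBBBBBGK
BBBBBBBK
BBBBBBGK
BBBBBBGK
BBBBBBWW
BBKKBBWW
BBBBBBBB
After op 6 fill(6,3,Y) [43 cells changed]:
YYYYYYGK
YYYYYYYK
YYYYYYGK
YYYYYYGK
YYYYYYWW
YYKKYYWW
YYYYYYYY
After op 7 fill(4,4,G) [43 cells changed]:
GGGGGGGK
GGGGGGGK
GGGGGGGK
GGGGGGGK
GGGGGGWW
GGKKGGWW
GGGGGGGG

Answer: GGGGGGGK
GGGGGGGK
GGGGGGGK
GGGGGGGK
GGGGGGWW
GGKKGGWW
GGGGGGGG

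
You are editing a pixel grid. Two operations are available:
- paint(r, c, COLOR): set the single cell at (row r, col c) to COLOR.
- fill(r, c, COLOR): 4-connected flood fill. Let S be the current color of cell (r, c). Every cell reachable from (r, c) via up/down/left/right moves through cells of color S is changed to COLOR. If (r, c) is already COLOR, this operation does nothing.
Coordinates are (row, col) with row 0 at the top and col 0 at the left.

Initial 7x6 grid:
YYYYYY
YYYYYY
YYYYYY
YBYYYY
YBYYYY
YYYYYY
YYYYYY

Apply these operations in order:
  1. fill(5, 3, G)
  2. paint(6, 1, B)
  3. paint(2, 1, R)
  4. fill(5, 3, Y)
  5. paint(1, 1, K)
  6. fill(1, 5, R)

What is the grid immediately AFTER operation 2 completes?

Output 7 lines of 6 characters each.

Answer: GGGGGG
GGGGGG
GGGGGG
GBGGGG
GBGGGG
GGGGGG
GBGGGG

Derivation:
After op 1 fill(5,3,G) [40 cells changed]:
GGGGGG
GGGGGG
GGGGGG
GBGGGG
GBGGGG
GGGGGG
GGGGGG
After op 2 paint(6,1,B):
GGGGGG
GGGGGG
GGGGGG
GBGGGG
GBGGGG
GGGGGG
GBGGGG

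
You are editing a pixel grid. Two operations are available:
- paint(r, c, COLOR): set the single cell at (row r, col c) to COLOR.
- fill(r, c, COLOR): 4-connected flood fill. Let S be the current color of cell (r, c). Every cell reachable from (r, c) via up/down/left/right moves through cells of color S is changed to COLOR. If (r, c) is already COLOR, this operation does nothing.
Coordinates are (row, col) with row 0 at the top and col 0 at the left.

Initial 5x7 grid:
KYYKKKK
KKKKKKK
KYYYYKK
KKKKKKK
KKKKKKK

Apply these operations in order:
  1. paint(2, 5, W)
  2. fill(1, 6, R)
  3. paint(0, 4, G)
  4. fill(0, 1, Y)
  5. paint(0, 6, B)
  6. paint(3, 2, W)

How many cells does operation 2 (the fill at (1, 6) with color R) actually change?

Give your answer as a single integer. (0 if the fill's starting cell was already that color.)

After op 1 paint(2,5,W):
KYYKKKK
KKKKKKK
KYYYYWK
KKKKKKK
KKKKKKK
After op 2 fill(1,6,R) [28 cells changed]:
RYYRRRR
RRRRRRR
RYYYYWR
RRRRRRR
RRRRRRR

Answer: 28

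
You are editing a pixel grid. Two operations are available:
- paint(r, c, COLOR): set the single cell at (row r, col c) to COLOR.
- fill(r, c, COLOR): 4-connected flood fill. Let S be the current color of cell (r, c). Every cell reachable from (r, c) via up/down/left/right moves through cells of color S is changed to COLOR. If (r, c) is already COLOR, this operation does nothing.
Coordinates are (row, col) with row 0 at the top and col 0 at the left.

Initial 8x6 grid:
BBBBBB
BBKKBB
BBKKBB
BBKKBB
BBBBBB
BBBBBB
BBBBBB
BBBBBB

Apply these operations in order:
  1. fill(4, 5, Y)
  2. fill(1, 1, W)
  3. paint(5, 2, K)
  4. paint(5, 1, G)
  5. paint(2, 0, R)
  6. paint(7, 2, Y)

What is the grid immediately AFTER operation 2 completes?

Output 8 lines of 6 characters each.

After op 1 fill(4,5,Y) [42 cells changed]:
YYYYYY
YYKKYY
YYKKYY
YYKKYY
YYYYYY
YYYYYY
YYYYYY
YYYYYY
After op 2 fill(1,1,W) [42 cells changed]:
WWWWWW
WWKKWW
WWKKWW
WWKKWW
WWWWWW
WWWWWW
WWWWWW
WWWWWW

Answer: WWWWWW
WWKKWW
WWKKWW
WWKKWW
WWWWWW
WWWWWW
WWWWWW
WWWWWW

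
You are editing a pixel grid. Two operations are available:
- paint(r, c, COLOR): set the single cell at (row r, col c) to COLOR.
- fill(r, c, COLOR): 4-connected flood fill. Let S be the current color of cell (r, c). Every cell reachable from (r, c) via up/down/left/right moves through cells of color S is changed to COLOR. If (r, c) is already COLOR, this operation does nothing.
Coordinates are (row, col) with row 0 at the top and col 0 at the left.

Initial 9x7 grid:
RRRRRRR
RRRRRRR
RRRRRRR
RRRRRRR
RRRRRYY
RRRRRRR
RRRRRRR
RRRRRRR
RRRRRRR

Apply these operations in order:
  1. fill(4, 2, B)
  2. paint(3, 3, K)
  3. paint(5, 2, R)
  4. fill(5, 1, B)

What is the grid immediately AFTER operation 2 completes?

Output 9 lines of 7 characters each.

After op 1 fill(4,2,B) [61 cells changed]:
BBBBBBB
BBBBBBB
BBBBBBB
BBBBBBB
BBBBBYY
BBBBBBB
BBBBBBB
BBBBBBB
BBBBBBB
After op 2 paint(3,3,K):
BBBBBBB
BBBBBBB
BBBBBBB
BBBKBBB
BBBBBYY
BBBBBBB
BBBBBBB
BBBBBBB
BBBBBBB

Answer: BBBBBBB
BBBBBBB
BBBBBBB
BBBKBBB
BBBBBYY
BBBBBBB
BBBBBBB
BBBBBBB
BBBBBBB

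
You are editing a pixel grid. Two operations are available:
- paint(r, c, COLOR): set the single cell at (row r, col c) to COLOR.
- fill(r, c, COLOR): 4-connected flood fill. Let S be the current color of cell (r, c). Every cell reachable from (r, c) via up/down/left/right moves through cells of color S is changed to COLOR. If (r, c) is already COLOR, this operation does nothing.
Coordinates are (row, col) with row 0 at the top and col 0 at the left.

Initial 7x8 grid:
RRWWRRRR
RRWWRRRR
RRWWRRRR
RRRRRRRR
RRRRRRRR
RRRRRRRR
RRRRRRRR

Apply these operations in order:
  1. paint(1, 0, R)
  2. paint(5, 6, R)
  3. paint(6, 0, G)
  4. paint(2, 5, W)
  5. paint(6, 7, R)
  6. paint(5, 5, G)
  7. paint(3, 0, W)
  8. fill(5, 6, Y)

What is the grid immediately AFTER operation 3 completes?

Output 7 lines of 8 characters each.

After op 1 paint(1,0,R):
RRWWRRRR
RRWWRRRR
RRWWRRRR
RRRRRRRR
RRRRRRRR
RRRRRRRR
RRRRRRRR
After op 2 paint(5,6,R):
RRWWRRRR
RRWWRRRR
RRWWRRRR
RRRRRRRR
RRRRRRRR
RRRRRRRR
RRRRRRRR
After op 3 paint(6,0,G):
RRWWRRRR
RRWWRRRR
RRWWRRRR
RRRRRRRR
RRRRRRRR
RRRRRRRR
GRRRRRRR

Answer: RRWWRRRR
RRWWRRRR
RRWWRRRR
RRRRRRRR
RRRRRRRR
RRRRRRRR
GRRRRRRR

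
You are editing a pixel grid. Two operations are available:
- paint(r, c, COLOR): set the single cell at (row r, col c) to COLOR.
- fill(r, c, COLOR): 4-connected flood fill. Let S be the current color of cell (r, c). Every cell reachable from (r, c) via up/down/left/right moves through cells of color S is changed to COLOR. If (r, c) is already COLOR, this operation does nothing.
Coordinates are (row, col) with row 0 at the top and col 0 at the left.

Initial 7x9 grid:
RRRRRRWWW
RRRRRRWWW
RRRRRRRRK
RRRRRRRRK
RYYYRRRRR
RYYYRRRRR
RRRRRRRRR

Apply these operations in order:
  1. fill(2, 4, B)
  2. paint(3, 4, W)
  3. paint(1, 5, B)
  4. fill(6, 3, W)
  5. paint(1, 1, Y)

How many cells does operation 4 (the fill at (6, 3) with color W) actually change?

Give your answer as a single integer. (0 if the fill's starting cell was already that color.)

Answer: 48

Derivation:
After op 1 fill(2,4,B) [49 cells changed]:
BBBBBBWWW
BBBBBBWWW
BBBBBBBBK
BBBBBBBBK
BYYYBBBBB
BYYYBBBBB
BBBBBBBBB
After op 2 paint(3,4,W):
BBBBBBWWW
BBBBBBWWW
BBBBBBBBK
BBBBWBBBK
BYYYBBBBB
BYYYBBBBB
BBBBBBBBB
After op 3 paint(1,5,B):
BBBBBBWWW
BBBBBBWWW
BBBBBBBBK
BBBBWBBBK
BYYYBBBBB
BYYYBBBBB
BBBBBBBBB
After op 4 fill(6,3,W) [48 cells changed]:
WWWWWWWWW
WWWWWWWWW
WWWWWWWWK
WWWWWWWWK
WYYYWWWWW
WYYYWWWWW
WWWWWWWWW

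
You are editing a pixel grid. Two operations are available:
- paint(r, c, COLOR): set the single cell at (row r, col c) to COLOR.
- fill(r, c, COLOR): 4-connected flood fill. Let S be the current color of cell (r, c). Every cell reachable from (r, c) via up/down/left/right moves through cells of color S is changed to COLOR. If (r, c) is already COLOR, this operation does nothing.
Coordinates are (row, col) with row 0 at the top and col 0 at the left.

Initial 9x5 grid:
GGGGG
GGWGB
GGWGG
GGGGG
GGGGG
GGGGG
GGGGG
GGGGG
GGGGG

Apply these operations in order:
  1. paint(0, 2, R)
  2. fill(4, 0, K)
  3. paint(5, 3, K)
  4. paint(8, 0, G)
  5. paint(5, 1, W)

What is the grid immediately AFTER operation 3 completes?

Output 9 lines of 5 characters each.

Answer: KKRKK
KKWKB
KKWKK
KKKKK
KKKKK
KKKKK
KKKKK
KKKKK
KKKKK

Derivation:
After op 1 paint(0,2,R):
GGRGG
GGWGB
GGWGG
GGGGG
GGGGG
GGGGG
GGGGG
GGGGG
GGGGG
After op 2 fill(4,0,K) [41 cells changed]:
KKRKK
KKWKB
KKWKK
KKKKK
KKKKK
KKKKK
KKKKK
KKKKK
KKKKK
After op 3 paint(5,3,K):
KKRKK
KKWKB
KKWKK
KKKKK
KKKKK
KKKKK
KKKKK
KKKKK
KKKKK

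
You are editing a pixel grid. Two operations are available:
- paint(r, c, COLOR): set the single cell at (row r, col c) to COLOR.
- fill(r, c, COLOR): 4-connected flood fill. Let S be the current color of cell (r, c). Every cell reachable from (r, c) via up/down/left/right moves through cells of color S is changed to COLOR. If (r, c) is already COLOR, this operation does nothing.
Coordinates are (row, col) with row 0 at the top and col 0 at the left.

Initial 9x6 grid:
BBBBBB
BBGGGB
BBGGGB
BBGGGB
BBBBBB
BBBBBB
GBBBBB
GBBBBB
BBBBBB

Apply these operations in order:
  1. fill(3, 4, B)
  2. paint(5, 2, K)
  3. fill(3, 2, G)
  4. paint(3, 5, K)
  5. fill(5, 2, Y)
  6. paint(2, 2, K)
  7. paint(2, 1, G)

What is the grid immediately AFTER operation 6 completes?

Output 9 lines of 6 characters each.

Answer: GGGGGG
GGGGGG
GGKGGG
GGGGGK
GGGGGG
GGYGGG
GGGGGG
GGGGGG
GGGGGG

Derivation:
After op 1 fill(3,4,B) [9 cells changed]:
BBBBBB
BBBBBB
BBBBBB
BBBBBB
BBBBBB
BBBBBB
GBBBBB
GBBBBB
BBBBBB
After op 2 paint(5,2,K):
BBBBBB
BBBBBB
BBBBBB
BBBBBB
BBBBBB
BBKBBB
GBBBBB
GBBBBB
BBBBBB
After op 3 fill(3,2,G) [51 cells changed]:
GGGGGG
GGGGGG
GGGGGG
GGGGGG
GGGGGG
GGKGGG
GGGGGG
GGGGGG
GGGGGG
After op 4 paint(3,5,K):
GGGGGG
GGGGGG
GGGGGG
GGGGGK
GGGGGG
GGKGGG
GGGGGG
GGGGGG
GGGGGG
After op 5 fill(5,2,Y) [1 cells changed]:
GGGGGG
GGGGGG
GGGGGG
GGGGGK
GGGGGG
GGYGGG
GGGGGG
GGGGGG
GGGGGG
After op 6 paint(2,2,K):
GGGGGG
GGGGGG
GGKGGG
GGGGGK
GGGGGG
GGYGGG
GGGGGG
GGGGGG
GGGGGG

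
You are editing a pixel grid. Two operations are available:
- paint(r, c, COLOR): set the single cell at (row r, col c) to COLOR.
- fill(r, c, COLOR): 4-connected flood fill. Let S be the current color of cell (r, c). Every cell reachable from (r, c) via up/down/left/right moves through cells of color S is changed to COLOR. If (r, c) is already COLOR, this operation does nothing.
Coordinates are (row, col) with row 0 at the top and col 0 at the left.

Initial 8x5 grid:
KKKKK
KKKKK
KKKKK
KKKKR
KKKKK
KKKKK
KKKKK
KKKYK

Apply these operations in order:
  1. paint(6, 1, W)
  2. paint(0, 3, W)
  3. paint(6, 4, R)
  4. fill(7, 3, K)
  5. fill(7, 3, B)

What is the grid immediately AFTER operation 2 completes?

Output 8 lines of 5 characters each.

Answer: KKKWK
KKKKK
KKKKK
KKKKR
KKKKK
KKKKK
KWKKK
KKKYK

Derivation:
After op 1 paint(6,1,W):
KKKKK
KKKKK
KKKKK
KKKKR
KKKKK
KKKKK
KWKKK
KKKYK
After op 2 paint(0,3,W):
KKKWK
KKKKK
KKKKK
KKKKR
KKKKK
KKKKK
KWKKK
KKKYK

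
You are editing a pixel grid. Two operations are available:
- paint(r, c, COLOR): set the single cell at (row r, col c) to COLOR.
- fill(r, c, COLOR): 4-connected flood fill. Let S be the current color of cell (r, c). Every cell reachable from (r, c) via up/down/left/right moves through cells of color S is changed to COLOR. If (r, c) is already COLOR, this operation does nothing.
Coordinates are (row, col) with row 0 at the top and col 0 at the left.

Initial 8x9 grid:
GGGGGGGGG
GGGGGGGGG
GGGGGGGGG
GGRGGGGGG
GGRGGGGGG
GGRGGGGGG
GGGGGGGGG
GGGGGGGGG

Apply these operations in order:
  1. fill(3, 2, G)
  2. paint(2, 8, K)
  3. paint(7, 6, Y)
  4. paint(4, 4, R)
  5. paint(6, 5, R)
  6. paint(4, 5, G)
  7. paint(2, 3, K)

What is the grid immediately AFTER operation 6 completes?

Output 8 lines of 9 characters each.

After op 1 fill(3,2,G) [3 cells changed]:
GGGGGGGGG
GGGGGGGGG
GGGGGGGGG
GGGGGGGGG
GGGGGGGGG
GGGGGGGGG
GGGGGGGGG
GGGGGGGGG
After op 2 paint(2,8,K):
GGGGGGGGG
GGGGGGGGG
GGGGGGGGK
GGGGGGGGG
GGGGGGGGG
GGGGGGGGG
GGGGGGGGG
GGGGGGGGG
After op 3 paint(7,6,Y):
GGGGGGGGG
GGGGGGGGG
GGGGGGGGK
GGGGGGGGG
GGGGGGGGG
GGGGGGGGG
GGGGGGGGG
GGGGGGYGG
After op 4 paint(4,4,R):
GGGGGGGGG
GGGGGGGGG
GGGGGGGGK
GGGGGGGGG
GGGGRGGGG
GGGGGGGGG
GGGGGGGGG
GGGGGGYGG
After op 5 paint(6,5,R):
GGGGGGGGG
GGGGGGGGG
GGGGGGGGK
GGGGGGGGG
GGGGRGGGG
GGGGGGGGG
GGGGGRGGG
GGGGGGYGG
After op 6 paint(4,5,G):
GGGGGGGGG
GGGGGGGGG
GGGGGGGGK
GGGGGGGGG
GGGGRGGGG
GGGGGGGGG
GGGGGRGGG
GGGGGGYGG

Answer: GGGGGGGGG
GGGGGGGGG
GGGGGGGGK
GGGGGGGGG
GGGGRGGGG
GGGGGGGGG
GGGGGRGGG
GGGGGGYGG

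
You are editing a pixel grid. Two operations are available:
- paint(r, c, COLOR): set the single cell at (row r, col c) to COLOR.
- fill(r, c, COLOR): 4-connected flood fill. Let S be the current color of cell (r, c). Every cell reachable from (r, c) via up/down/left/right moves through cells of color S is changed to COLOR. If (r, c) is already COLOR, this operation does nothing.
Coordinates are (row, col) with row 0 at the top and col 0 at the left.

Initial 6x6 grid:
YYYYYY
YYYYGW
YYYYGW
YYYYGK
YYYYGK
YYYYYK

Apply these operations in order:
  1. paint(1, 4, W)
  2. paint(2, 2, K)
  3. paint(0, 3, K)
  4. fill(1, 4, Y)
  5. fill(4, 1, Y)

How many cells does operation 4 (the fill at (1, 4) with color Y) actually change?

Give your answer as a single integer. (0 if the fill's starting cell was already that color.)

After op 1 paint(1,4,W):
YYYYYY
YYYYWW
YYYYGW
YYYYGK
YYYYGK
YYYYYK
After op 2 paint(2,2,K):
YYYYYY
YYYYWW
YYKYGW
YYYYGK
YYYYGK
YYYYYK
After op 3 paint(0,3,K):
YYYKYY
YYYYWW
YYKYGW
YYYYGK
YYYYGK
YYYYYK
After op 4 fill(1,4,Y) [3 cells changed]:
YYYKYY
YYYYYY
YYKYGY
YYYYGK
YYYYGK
YYYYYK

Answer: 3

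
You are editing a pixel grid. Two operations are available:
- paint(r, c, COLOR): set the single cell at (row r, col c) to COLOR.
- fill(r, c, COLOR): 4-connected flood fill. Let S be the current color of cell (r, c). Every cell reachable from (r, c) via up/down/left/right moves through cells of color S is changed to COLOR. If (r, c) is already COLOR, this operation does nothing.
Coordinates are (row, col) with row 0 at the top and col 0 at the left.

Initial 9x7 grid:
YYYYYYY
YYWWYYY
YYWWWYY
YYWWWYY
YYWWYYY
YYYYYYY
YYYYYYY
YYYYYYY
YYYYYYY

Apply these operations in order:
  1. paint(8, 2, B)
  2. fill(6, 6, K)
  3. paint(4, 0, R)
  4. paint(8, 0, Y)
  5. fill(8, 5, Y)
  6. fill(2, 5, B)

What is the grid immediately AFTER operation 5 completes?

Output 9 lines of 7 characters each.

Answer: YYYYYYY
YYWWYYY
YYWWWYY
YYWWWYY
RYWWYYY
YYYYYYY
YYYYYYY
YYYYYYY
YYBYYYY

Derivation:
After op 1 paint(8,2,B):
YYYYYYY
YYWWYYY
YYWWWYY
YYWWWYY
YYWWYYY
YYYYYYY
YYYYYYY
YYYYYYY
YYBYYYY
After op 2 fill(6,6,K) [52 cells changed]:
KKKKKKK
KKWWKKK
KKWWWKK
KKWWWKK
KKWWKKK
KKKKKKK
KKKKKKK
KKKKKKK
KKBKKKK
After op 3 paint(4,0,R):
KKKKKKK
KKWWKKK
KKWWWKK
KKWWWKK
RKWWKKK
KKKKKKK
KKKKKKK
KKKKKKK
KKBKKKK
After op 4 paint(8,0,Y):
KKKKKKK
KKWWKKK
KKWWWKK
KKWWWKK
RKWWKKK
KKKKKKK
KKKKKKK
KKKKKKK
YKBKKKK
After op 5 fill(8,5,Y) [50 cells changed]:
YYYYYYY
YYWWYYY
YYWWWYY
YYWWWYY
RYWWYYY
YYYYYYY
YYYYYYY
YYYYYYY
YYBYYYY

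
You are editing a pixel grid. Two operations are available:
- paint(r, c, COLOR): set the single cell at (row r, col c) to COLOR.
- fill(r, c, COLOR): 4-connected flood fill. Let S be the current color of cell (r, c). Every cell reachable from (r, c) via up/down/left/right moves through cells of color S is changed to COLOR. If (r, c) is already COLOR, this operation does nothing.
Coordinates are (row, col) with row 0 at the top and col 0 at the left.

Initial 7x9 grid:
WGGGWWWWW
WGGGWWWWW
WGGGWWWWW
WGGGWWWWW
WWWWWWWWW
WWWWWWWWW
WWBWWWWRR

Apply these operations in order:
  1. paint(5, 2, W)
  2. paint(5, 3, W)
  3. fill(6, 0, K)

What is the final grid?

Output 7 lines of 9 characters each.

Answer: KGGGKKKKK
KGGGKKKKK
KGGGKKKKK
KGGGKKKKK
KKKKKKKKK
KKKKKKKKK
KKBKKKKRR

Derivation:
After op 1 paint(5,2,W):
WGGGWWWWW
WGGGWWWWW
WGGGWWWWW
WGGGWWWWW
WWWWWWWWW
WWWWWWWWW
WWBWWWWRR
After op 2 paint(5,3,W):
WGGGWWWWW
WGGGWWWWW
WGGGWWWWW
WGGGWWWWW
WWWWWWWWW
WWWWWWWWW
WWBWWWWRR
After op 3 fill(6,0,K) [48 cells changed]:
KGGGKKKKK
KGGGKKKKK
KGGGKKKKK
KGGGKKKKK
KKKKKKKKK
KKKKKKKKK
KKBKKKKRR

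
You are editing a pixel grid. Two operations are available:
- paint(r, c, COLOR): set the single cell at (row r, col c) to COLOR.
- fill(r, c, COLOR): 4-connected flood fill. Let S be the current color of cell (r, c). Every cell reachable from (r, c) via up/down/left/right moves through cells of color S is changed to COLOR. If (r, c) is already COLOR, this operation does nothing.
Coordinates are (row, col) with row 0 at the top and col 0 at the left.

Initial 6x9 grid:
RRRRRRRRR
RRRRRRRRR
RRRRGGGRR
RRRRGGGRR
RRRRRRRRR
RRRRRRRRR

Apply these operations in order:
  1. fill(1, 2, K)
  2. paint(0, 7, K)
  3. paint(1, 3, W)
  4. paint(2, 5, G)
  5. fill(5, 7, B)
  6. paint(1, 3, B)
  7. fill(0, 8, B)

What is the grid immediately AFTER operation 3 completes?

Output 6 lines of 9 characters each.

After op 1 fill(1,2,K) [48 cells changed]:
KKKKKKKKK
KKKKKKKKK
KKKKGGGKK
KKKKGGGKK
KKKKKKKKK
KKKKKKKKK
After op 2 paint(0,7,K):
KKKKKKKKK
KKKKKKKKK
KKKKGGGKK
KKKKGGGKK
KKKKKKKKK
KKKKKKKKK
After op 3 paint(1,3,W):
KKKKKKKKK
KKKWKKKKK
KKKKGGGKK
KKKKGGGKK
KKKKKKKKK
KKKKKKKKK

Answer: KKKKKKKKK
KKKWKKKKK
KKKKGGGKK
KKKKGGGKK
KKKKKKKKK
KKKKKKKKK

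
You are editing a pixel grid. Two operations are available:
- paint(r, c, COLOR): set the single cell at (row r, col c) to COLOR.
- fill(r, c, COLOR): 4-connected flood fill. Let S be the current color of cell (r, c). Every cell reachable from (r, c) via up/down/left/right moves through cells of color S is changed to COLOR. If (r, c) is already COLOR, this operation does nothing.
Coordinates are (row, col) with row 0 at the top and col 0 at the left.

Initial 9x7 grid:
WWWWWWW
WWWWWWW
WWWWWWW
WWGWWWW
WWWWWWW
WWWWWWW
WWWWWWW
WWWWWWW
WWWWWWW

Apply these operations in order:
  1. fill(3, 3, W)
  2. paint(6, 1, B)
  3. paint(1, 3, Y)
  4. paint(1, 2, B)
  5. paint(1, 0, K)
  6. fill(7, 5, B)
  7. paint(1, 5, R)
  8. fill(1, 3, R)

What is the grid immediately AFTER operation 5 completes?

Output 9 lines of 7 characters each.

After op 1 fill(3,3,W) [0 cells changed]:
WWWWWWW
WWWWWWW
WWWWWWW
WWGWWWW
WWWWWWW
WWWWWWW
WWWWWWW
WWWWWWW
WWWWWWW
After op 2 paint(6,1,B):
WWWWWWW
WWWWWWW
WWWWWWW
WWGWWWW
WWWWWWW
WWWWWWW
WBWWWWW
WWWWWWW
WWWWWWW
After op 3 paint(1,3,Y):
WWWWWWW
WWWYWWW
WWWWWWW
WWGWWWW
WWWWWWW
WWWWWWW
WBWWWWW
WWWWWWW
WWWWWWW
After op 4 paint(1,2,B):
WWWWWWW
WWBYWWW
WWWWWWW
WWGWWWW
WWWWWWW
WWWWWWW
WBWWWWW
WWWWWWW
WWWWWWW
After op 5 paint(1,0,K):
WWWWWWW
KWBYWWW
WWWWWWW
WWGWWWW
WWWWWWW
WWWWWWW
WBWWWWW
WWWWWWW
WWWWWWW

Answer: WWWWWWW
KWBYWWW
WWWWWWW
WWGWWWW
WWWWWWW
WWWWWWW
WBWWWWW
WWWWWWW
WWWWWWW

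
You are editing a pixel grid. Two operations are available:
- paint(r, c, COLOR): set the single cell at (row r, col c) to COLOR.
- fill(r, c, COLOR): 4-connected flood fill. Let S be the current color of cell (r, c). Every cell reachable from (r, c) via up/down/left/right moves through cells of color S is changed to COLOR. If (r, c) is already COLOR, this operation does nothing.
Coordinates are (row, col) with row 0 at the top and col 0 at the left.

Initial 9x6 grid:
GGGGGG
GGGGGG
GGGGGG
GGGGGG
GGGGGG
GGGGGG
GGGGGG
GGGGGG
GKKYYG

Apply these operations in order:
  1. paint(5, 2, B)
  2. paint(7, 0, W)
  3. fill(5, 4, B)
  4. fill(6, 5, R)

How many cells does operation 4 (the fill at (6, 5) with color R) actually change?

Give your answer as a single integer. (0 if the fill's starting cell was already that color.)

After op 1 paint(5,2,B):
GGGGGG
GGGGGG
GGGGGG
GGGGGG
GGGGGG
GGBGGG
GGGGGG
GGGGGG
GKKYYG
After op 2 paint(7,0,W):
GGGGGG
GGGGGG
GGGGGG
GGGGGG
GGGGGG
GGBGGG
GGGGGG
WGGGGG
GKKYYG
After op 3 fill(5,4,B) [47 cells changed]:
BBBBBB
BBBBBB
BBBBBB
BBBBBB
BBBBBB
BBBBBB
BBBBBB
WBBBBB
GKKYYB
After op 4 fill(6,5,R) [48 cells changed]:
RRRRRR
RRRRRR
RRRRRR
RRRRRR
RRRRRR
RRRRRR
RRRRRR
WRRRRR
GKKYYR

Answer: 48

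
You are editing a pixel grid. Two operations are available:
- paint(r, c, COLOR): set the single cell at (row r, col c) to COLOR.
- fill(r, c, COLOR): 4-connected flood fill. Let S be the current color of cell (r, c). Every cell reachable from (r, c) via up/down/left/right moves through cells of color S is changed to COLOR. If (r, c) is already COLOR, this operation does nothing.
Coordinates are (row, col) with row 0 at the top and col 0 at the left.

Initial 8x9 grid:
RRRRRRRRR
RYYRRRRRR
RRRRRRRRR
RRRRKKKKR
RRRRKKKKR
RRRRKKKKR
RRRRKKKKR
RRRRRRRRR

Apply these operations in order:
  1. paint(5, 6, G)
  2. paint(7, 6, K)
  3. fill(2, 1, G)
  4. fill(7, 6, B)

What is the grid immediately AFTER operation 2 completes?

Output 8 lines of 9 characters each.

After op 1 paint(5,6,G):
RRRRRRRRR
RYYRRRRRR
RRRRRRRRR
RRRRKKKKR
RRRRKKKKR
RRRRKKGKR
RRRRKKKKR
RRRRRRRRR
After op 2 paint(7,6,K):
RRRRRRRRR
RYYRRRRRR
RRRRRRRRR
RRRRKKKKR
RRRRKKKKR
RRRRKKGKR
RRRRKKKKR
RRRRRRKRR

Answer: RRRRRRRRR
RYYRRRRRR
RRRRRRRRR
RRRRKKKKR
RRRRKKKKR
RRRRKKGKR
RRRRKKKKR
RRRRRRKRR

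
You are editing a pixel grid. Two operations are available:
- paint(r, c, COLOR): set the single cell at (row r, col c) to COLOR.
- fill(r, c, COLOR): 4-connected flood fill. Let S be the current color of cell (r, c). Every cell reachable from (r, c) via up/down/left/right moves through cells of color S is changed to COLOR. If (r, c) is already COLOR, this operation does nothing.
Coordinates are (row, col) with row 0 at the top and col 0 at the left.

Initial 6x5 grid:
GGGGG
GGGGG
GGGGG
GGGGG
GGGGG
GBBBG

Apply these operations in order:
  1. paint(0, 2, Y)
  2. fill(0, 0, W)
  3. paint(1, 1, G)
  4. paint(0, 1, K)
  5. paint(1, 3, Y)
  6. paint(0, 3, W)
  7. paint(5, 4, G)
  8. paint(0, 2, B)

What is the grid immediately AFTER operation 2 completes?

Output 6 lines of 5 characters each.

Answer: WWYWW
WWWWW
WWWWW
WWWWW
WWWWW
WBBBW

Derivation:
After op 1 paint(0,2,Y):
GGYGG
GGGGG
GGGGG
GGGGG
GGGGG
GBBBG
After op 2 fill(0,0,W) [26 cells changed]:
WWYWW
WWWWW
WWWWW
WWWWW
WWWWW
WBBBW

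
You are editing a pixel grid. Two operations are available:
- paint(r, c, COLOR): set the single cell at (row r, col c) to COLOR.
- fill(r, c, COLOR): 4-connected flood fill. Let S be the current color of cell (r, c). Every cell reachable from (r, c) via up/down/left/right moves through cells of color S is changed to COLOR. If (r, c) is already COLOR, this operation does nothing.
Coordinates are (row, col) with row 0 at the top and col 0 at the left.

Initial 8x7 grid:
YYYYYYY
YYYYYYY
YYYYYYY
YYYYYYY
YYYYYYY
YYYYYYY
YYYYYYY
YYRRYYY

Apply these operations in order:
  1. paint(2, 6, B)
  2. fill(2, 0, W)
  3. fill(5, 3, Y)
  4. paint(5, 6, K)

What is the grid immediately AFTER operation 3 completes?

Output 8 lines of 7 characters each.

After op 1 paint(2,6,B):
YYYYYYY
YYYYYYY
YYYYYYB
YYYYYYY
YYYYYYY
YYYYYYY
YYYYYYY
YYRRYYY
After op 2 fill(2,0,W) [53 cells changed]:
WWWWWWW
WWWWWWW
WWWWWWB
WWWWWWW
WWWWWWW
WWWWWWW
WWWWWWW
WWRRWWW
After op 3 fill(5,3,Y) [53 cells changed]:
YYYYYYY
YYYYYYY
YYYYYYB
YYYYYYY
YYYYYYY
YYYYYYY
YYYYYYY
YYRRYYY

Answer: YYYYYYY
YYYYYYY
YYYYYYB
YYYYYYY
YYYYYYY
YYYYYYY
YYYYYYY
YYRRYYY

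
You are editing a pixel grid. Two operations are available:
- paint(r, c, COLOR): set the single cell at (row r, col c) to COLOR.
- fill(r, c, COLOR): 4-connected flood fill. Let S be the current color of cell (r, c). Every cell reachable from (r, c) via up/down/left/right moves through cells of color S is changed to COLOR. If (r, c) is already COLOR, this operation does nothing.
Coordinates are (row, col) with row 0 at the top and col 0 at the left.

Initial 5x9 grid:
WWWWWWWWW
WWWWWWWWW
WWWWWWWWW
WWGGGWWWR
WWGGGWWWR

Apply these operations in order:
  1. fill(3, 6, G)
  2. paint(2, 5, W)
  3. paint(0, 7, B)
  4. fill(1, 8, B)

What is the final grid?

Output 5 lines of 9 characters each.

After op 1 fill(3,6,G) [37 cells changed]:
GGGGGGGGG
GGGGGGGGG
GGGGGGGGG
GGGGGGGGR
GGGGGGGGR
After op 2 paint(2,5,W):
GGGGGGGGG
GGGGGGGGG
GGGGGWGGG
GGGGGGGGR
GGGGGGGGR
After op 3 paint(0,7,B):
GGGGGGGBG
GGGGGGGGG
GGGGGWGGG
GGGGGGGGR
GGGGGGGGR
After op 4 fill(1,8,B) [41 cells changed]:
BBBBBBBBB
BBBBBBBBB
BBBBBWBBB
BBBBBBBBR
BBBBBBBBR

Answer: BBBBBBBBB
BBBBBBBBB
BBBBBWBBB
BBBBBBBBR
BBBBBBBBR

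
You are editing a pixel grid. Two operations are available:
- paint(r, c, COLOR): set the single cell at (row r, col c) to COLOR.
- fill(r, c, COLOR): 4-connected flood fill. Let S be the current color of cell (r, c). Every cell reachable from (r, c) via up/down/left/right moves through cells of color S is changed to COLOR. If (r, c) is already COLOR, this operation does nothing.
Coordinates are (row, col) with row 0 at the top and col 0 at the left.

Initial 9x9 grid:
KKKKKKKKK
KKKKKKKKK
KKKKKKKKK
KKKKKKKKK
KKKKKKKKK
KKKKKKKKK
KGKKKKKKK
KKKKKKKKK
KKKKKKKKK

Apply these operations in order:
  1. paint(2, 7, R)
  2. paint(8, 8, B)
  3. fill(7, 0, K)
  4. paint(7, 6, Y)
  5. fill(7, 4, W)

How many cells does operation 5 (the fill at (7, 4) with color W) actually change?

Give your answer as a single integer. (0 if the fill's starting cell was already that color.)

After op 1 paint(2,7,R):
KKKKKKKKK
KKKKKKKKK
KKKKKKKRK
KKKKKKKKK
KKKKKKKKK
KKKKKKKKK
KGKKKKKKK
KKKKKKKKK
KKKKKKKKK
After op 2 paint(8,8,B):
KKKKKKKKK
KKKKKKKKK
KKKKKKKRK
KKKKKKKKK
KKKKKKKKK
KKKKKKKKK
KGKKKKKKK
KKKKKKKKK
KKKKKKKKB
After op 3 fill(7,0,K) [0 cells changed]:
KKKKKKKKK
KKKKKKKKK
KKKKKKKRK
KKKKKKKKK
KKKKKKKKK
KKKKKKKKK
KGKKKKKKK
KKKKKKKKK
KKKKKKKKB
After op 4 paint(7,6,Y):
KKKKKKKKK
KKKKKKKKK
KKKKKKKRK
KKKKKKKKK
KKKKKKKKK
KKKKKKKKK
KGKKKKKKK
KKKKKKYKK
KKKKKKKKB
After op 5 fill(7,4,W) [77 cells changed]:
WWWWWWWWW
WWWWWWWWW
WWWWWWWRW
WWWWWWWWW
WWWWWWWWW
WWWWWWWWW
WGWWWWWWW
WWWWWWYWW
WWWWWWWWB

Answer: 77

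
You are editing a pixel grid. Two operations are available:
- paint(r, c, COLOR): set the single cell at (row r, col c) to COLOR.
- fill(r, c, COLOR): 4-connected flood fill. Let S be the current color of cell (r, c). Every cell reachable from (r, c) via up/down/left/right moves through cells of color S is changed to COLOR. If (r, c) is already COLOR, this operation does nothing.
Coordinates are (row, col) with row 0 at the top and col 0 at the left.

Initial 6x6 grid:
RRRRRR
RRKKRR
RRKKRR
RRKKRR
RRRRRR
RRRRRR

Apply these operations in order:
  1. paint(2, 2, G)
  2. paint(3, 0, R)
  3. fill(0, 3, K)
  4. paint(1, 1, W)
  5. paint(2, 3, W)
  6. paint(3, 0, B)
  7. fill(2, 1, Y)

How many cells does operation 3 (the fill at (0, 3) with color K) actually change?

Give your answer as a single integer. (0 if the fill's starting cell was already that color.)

Answer: 30

Derivation:
After op 1 paint(2,2,G):
RRRRRR
RRKKRR
RRGKRR
RRKKRR
RRRRRR
RRRRRR
After op 2 paint(3,0,R):
RRRRRR
RRKKRR
RRGKRR
RRKKRR
RRRRRR
RRRRRR
After op 3 fill(0,3,K) [30 cells changed]:
KKKKKK
KKKKKK
KKGKKK
KKKKKK
KKKKKK
KKKKKK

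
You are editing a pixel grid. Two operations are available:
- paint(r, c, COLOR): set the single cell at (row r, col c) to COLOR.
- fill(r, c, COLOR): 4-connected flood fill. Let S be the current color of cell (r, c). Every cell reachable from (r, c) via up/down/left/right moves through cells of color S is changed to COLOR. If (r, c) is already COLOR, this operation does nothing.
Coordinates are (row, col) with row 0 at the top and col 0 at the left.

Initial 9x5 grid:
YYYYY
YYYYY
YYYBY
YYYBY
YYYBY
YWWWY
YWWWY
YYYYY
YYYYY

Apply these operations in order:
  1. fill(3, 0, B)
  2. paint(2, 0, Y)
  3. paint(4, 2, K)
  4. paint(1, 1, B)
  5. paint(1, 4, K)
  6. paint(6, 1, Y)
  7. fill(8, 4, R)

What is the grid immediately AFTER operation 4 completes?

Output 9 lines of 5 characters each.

Answer: BBBBB
BBBBB
YBBBB
BBBBB
BBKBB
BWWWB
BWWWB
BBBBB
BBBBB

Derivation:
After op 1 fill(3,0,B) [36 cells changed]:
BBBBB
BBBBB
BBBBB
BBBBB
BBBBB
BWWWB
BWWWB
BBBBB
BBBBB
After op 2 paint(2,0,Y):
BBBBB
BBBBB
YBBBB
BBBBB
BBBBB
BWWWB
BWWWB
BBBBB
BBBBB
After op 3 paint(4,2,K):
BBBBB
BBBBB
YBBBB
BBBBB
BBKBB
BWWWB
BWWWB
BBBBB
BBBBB
After op 4 paint(1,1,B):
BBBBB
BBBBB
YBBBB
BBBBB
BBKBB
BWWWB
BWWWB
BBBBB
BBBBB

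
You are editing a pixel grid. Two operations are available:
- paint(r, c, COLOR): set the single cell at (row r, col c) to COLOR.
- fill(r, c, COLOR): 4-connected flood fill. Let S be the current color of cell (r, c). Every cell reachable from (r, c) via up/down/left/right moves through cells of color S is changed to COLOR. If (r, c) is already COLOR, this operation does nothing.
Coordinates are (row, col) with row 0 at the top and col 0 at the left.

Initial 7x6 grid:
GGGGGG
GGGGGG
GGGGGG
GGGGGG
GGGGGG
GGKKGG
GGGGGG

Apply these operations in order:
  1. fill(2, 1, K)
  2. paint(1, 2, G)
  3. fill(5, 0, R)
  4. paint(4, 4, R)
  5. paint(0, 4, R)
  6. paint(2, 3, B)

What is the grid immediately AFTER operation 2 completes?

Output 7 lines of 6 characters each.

Answer: KKKKKK
KKGKKK
KKKKKK
KKKKKK
KKKKKK
KKKKKK
KKKKKK

Derivation:
After op 1 fill(2,1,K) [40 cells changed]:
KKKKKK
KKKKKK
KKKKKK
KKKKKK
KKKKKK
KKKKKK
KKKKKK
After op 2 paint(1,2,G):
KKKKKK
KKGKKK
KKKKKK
KKKKKK
KKKKKK
KKKKKK
KKKKKK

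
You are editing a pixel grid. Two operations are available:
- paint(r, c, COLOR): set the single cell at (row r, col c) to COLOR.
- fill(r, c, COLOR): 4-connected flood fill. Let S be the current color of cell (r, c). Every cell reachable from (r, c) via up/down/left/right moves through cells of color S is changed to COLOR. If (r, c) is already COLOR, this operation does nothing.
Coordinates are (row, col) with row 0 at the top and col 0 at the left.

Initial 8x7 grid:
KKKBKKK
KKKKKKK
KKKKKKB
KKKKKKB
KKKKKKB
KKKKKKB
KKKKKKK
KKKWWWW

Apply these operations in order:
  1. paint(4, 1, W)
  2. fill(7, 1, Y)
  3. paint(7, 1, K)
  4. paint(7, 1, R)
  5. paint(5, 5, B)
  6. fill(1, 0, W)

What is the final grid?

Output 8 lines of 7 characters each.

Answer: WWWBWWW
WWWWWWW
WWWWWWB
WWWWWWB
WWWWWWB
WWWWWBB
WWWWWWW
WRWWWWW

Derivation:
After op 1 paint(4,1,W):
KKKBKKK
KKKKKKK
KKKKKKB
KKKKKKB
KWKKKKB
KKKKKKB
KKKKKKK
KKKWWWW
After op 2 fill(7,1,Y) [46 cells changed]:
YYYBYYY
YYYYYYY
YYYYYYB
YYYYYYB
YWYYYYB
YYYYYYB
YYYYYYY
YYYWWWW
After op 3 paint(7,1,K):
YYYBYYY
YYYYYYY
YYYYYYB
YYYYYYB
YWYYYYB
YYYYYYB
YYYYYYY
YKYWWWW
After op 4 paint(7,1,R):
YYYBYYY
YYYYYYY
YYYYYYB
YYYYYYB
YWYYYYB
YYYYYYB
YYYYYYY
YRYWWWW
After op 5 paint(5,5,B):
YYYBYYY
YYYYYYY
YYYYYYB
YYYYYYB
YWYYYYB
YYYYYBB
YYYYYYY
YRYWWWW
After op 6 fill(1,0,W) [44 cells changed]:
WWWBWWW
WWWWWWW
WWWWWWB
WWWWWWB
WWWWWWB
WWWWWBB
WWWWWWW
WRWWWWW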